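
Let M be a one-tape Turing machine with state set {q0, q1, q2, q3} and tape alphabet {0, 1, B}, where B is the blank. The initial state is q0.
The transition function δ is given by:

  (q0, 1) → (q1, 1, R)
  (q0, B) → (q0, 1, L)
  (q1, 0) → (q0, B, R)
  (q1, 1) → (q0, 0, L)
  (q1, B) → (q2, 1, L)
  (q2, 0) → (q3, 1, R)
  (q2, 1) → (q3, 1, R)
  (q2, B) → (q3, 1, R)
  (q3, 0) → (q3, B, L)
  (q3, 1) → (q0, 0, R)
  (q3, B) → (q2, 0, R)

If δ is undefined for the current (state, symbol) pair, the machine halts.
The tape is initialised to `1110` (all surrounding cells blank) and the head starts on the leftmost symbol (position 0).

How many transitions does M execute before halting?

17

state=q0 head=0 tape=[1]110BBB   (q0,1)→(q1,1,R)
state=q1 head=1 tape=1[1]10BBB   (q1,1)→(q0,0,L)
state=q0 head=0 tape=[1]010BBB   (q0,1)→(q1,1,R)
state=q1 head=1 tape=1[0]10BBB   (q1,0)→(q0,B,R)
state=q0 head=2 tape=1B[1]0BBB   (q0,1)→(q1,1,R)
state=q1 head=3 tape=1B1[0]BBB   (q1,0)→(q0,B,R)
state=q0 head=4 tape=1B1B[B]BB   (q0,B)→(q0,1,L)
state=q0 head=3 tape=1B1[B]1BB   (q0,B)→(q0,1,L)
state=q0 head=2 tape=1B[1]11BB   (q0,1)→(q1,1,R)
state=q1 head=3 tape=1B1[1]1BB   (q1,1)→(q0,0,L)
state=q0 head=2 tape=1B[1]01BB   (q0,1)→(q1,1,R)
state=q1 head=3 tape=1B1[0]1BB   (q1,0)→(q0,B,R)
state=q0 head=4 tape=1B1B[1]BB   (q0,1)→(q1,1,R)
state=q1 head=5 tape=1B1B1[B]B   (q1,B)→(q2,1,L)
state=q2 head=4 tape=1B1B[1]1B   (q2,1)→(q3,1,R)
state=q3 head=5 tape=1B1B1[1]B   (q3,1)→(q0,0,R)
state=q0 head=6 tape=1B1B10[B]   (q0,B)→(q0,1,L)
state=q0 head=5 tape=1B1B1[0]1
M halts after 17 transitions.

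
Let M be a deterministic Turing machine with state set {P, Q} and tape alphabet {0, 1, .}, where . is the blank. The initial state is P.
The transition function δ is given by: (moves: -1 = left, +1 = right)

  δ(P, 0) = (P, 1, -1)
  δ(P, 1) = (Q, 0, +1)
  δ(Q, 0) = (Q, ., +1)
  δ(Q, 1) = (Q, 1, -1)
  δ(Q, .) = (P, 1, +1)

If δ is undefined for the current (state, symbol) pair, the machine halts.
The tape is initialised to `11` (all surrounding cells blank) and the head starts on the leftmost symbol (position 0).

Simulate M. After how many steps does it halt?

state=P head=0 tape=[1]1..   (P,1)→(Q,0,+1)
state=Q head=1 tape=0[1]..   (Q,1)→(Q,1,-1)
state=Q head=0 tape=[0]1..   (Q,0)→(Q,.,+1)
state=Q head=1 tape=.[1]..   (Q,1)→(Q,1,-1)
state=Q head=0 tape=[.]1..   (Q,.)→(P,1,+1)
state=P head=1 tape=1[1]..   (P,1)→(Q,0,+1)
state=Q head=2 tape=10[.].   (Q,.)→(P,1,+1)
state=P head=3 tape=101[.]
M halts after 7 transitions.

7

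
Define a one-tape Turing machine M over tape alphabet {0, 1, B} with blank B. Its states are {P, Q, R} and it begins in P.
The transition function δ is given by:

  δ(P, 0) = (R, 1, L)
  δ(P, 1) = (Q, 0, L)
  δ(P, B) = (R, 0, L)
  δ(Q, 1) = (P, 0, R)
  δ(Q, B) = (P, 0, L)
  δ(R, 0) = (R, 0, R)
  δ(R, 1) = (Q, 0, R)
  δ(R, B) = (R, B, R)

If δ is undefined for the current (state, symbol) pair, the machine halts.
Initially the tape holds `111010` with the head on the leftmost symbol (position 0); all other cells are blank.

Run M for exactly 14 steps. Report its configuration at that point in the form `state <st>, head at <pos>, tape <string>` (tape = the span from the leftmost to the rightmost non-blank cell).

state R, head at 4, tape 00000001

P | BBB[1]11010   read 1 → write 0, move L, go to Q
Q | BB[B]011010   read B → write 0, move L, go to P
P | B[B]0011010   read B → write 0, move L, go to R
R | [B]00011010   read B → write B, move R, go to R
R | B[0]0011010   read 0 → write 0, move R, go to R
R | B0[0]011010   read 0 → write 0, move R, go to R
R | B00[0]11010   read 0 → write 0, move R, go to R
R | B000[1]1010   read 1 → write 0, move R, go to Q
Q | B0000[1]010   read 1 → write 0, move R, go to P
P | B00000[0]10   read 0 → write 1, move L, go to R
R | B0000[0]110   read 0 → write 0, move R, go to R
R | B00000[1]10   read 1 → write 0, move R, go to Q
Q | B000000[1]0   read 1 → write 0, move R, go to P
P | B0000000[0]   read 0 → write 1, move L, go to R
R | B000000[0]1
After 14 steps: state R, head at 4, tape 00000001.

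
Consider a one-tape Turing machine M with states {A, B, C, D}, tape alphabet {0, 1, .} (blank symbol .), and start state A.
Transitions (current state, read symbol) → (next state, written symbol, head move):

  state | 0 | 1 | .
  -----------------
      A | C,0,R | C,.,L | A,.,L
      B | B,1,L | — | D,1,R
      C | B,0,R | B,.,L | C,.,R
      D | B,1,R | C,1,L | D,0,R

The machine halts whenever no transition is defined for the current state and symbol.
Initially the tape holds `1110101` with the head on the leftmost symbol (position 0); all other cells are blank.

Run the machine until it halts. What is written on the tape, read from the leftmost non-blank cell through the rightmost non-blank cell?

A | .[1]110101   read 1 → write ., move L, go to C
C | [.].110101   read . → write ., move R, go to C
C | .[.]110101   read . → write ., move R, go to C
C | ..[1]10101   read 1 → write ., move L, go to B
B | .[.].10101   read . → write 1, move R, go to D
D | .1[.]10101   read . → write 0, move R, go to D
D | .10[1]0101   read 1 → write 1, move L, go to C
C | .1[0]10101   read 0 → write 0, move R, go to B
B | .10[1]0101
The non-blank tape span at halt is 1010101.

1010101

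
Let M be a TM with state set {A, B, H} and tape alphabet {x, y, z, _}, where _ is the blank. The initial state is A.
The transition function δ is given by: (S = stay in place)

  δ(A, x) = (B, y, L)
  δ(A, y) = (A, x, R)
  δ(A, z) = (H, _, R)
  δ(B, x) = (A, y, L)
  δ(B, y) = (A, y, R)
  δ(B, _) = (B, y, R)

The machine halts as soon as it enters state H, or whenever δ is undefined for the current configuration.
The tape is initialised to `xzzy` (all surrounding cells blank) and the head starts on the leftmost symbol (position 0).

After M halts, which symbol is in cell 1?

state=A head=0 tape=_[x]zzy   (A,x)→(B,y,L)
state=B head=-1 tape=[_]yzzy   (B,_)→(B,y,R)
state=B head=0 tape=y[y]zzy   (B,y)→(A,y,R)
state=A head=1 tape=yy[z]zy   (A,z)→(H,_,R)
state=H head=2 tape=yy_[z]y
Cell 1 holds _ when M halts.

_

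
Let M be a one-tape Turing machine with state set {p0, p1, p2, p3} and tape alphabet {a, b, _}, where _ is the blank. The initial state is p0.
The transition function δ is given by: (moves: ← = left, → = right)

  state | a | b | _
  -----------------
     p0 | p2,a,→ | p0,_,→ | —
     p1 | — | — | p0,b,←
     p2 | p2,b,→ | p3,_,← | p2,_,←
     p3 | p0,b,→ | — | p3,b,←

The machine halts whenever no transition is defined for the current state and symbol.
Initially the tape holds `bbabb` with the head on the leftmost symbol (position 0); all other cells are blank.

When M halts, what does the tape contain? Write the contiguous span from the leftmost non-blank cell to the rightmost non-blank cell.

state=p0 head=0 tape=[b]babb   (p0,b)→(p0,_,→)
state=p0 head=1 tape=_[b]abb   (p0,b)→(p0,_,→)
state=p0 head=2 tape=__[a]bb   (p0,a)→(p2,a,→)
state=p2 head=3 tape=__a[b]b   (p2,b)→(p3,_,←)
state=p3 head=2 tape=__[a]_b   (p3,a)→(p0,b,→)
state=p0 head=3 tape=__b[_]b
The non-blank tape span at halt is b_b.

b_b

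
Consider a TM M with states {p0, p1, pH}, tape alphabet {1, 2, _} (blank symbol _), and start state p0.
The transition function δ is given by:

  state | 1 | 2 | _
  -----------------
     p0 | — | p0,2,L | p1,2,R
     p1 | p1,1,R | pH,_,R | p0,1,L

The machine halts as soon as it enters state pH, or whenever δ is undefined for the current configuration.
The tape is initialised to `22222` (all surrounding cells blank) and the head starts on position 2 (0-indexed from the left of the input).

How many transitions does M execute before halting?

p0 | _22[2]22   read 2 → write 2, move L, go to p0
p0 | _2[2]222   read 2 → write 2, move L, go to p0
p0 | _[2]2222   read 2 → write 2, move L, go to p0
p0 | [_]22222   read _ → write 2, move R, go to p1
p1 | 2[2]2222   read 2 → write _, move R, go to pH
pH | 2_[2]222
M halts after 5 transitions.

5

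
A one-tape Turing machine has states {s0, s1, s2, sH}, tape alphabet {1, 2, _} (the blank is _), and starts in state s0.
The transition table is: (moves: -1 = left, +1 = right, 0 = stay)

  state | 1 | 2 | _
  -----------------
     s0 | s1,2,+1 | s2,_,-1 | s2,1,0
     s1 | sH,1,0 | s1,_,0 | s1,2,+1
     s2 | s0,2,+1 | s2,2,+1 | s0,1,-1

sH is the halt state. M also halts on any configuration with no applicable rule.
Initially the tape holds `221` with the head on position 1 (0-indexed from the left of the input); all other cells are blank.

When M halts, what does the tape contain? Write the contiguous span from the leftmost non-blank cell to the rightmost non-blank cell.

22211

state=s0 head=1 tape=__2[2]1   (s0,2)→(s2,_,-1)
state=s2 head=0 tape=__[2]_1   (s2,2)→(s2,2,+1)
state=s2 head=1 tape=__2[_]1   (s2,_)→(s0,1,-1)
state=s0 head=0 tape=__[2]11   (s0,2)→(s2,_,-1)
state=s2 head=-1 tape=_[_]_11   (s2,_)→(s0,1,-1)
state=s0 head=-2 tape=[_]1_11   (s0,_)→(s2,1,0)
state=s2 head=-2 tape=[1]1_11   (s2,1)→(s0,2,+1)
state=s0 head=-1 tape=2[1]_11   (s0,1)→(s1,2,+1)
state=s1 head=0 tape=22[_]11   (s1,_)→(s1,2,+1)
state=s1 head=1 tape=222[1]1   (s1,1)→(sH,1,0)
state=sH head=1 tape=222[1]1
The non-blank tape span at halt is 22211.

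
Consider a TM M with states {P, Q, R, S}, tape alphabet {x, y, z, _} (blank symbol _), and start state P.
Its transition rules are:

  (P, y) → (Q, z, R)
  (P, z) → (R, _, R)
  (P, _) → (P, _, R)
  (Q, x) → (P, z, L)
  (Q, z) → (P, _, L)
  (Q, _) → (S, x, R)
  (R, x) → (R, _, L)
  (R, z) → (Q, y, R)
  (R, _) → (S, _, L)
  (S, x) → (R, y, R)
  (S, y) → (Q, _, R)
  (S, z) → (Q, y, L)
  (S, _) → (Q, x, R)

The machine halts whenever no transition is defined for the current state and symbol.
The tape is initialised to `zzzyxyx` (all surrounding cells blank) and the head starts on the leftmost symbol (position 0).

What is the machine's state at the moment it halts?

P | [z]zzyxyx   read z → write _, move R, go to R
R | _[z]zyxyx   read z → write y, move R, go to Q
Q | _y[z]yxyx   read z → write _, move L, go to P
P | _[y]_yxyx   read y → write z, move R, go to Q
Q | _z[_]yxyx   read _ → write x, move R, go to S
S | _zx[y]xyx   read y → write _, move R, go to Q
Q | _zx_[x]yx   read x → write z, move L, go to P
P | _zx[_]zyx   read _ → write _, move R, go to P
P | _zx_[z]yx   read z → write _, move R, go to R
R | _zx__[y]x
No transition is defined for (R, y); M halts in state R.

R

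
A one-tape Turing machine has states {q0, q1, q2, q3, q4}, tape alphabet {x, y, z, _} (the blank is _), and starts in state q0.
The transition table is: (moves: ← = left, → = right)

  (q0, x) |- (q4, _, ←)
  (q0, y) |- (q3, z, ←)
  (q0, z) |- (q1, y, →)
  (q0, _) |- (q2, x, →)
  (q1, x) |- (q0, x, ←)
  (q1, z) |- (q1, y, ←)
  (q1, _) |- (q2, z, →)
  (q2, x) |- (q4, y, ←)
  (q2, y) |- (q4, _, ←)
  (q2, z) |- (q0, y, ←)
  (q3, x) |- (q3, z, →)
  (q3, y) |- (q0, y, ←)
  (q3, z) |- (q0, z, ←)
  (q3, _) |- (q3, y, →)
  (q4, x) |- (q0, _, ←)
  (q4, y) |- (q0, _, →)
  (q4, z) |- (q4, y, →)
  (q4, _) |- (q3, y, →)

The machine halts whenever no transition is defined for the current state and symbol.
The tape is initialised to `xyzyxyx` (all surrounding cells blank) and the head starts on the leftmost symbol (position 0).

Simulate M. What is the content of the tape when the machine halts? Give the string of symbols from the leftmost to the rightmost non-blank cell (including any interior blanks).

x__zyzyxyx

q0 | ___[x]yzyxyx   read x → write _, move ←, go to q4
q4 | __[_]_yzyxyx   read _ → write y, move →, go to q3
q3 | __y[_]yzyxyx   read _ → write y, move →, go to q3
q3 | __yy[y]zyxyx   read y → write y, move ←, go to q0
q0 | __y[y]yzyxyx   read y → write z, move ←, go to q3
q3 | __[y]zyzyxyx   read y → write y, move ←, go to q0
q0 | _[_]yzyzyxyx   read _ → write x, move →, go to q2
q2 | _x[y]zyzyxyx   read y → write _, move ←, go to q4
q4 | _[x]_zyzyxyx   read x → write _, move ←, go to q0
q0 | [_]__zyzyxyx   read _ → write x, move →, go to q2
q2 | x[_]_zyzyxyx
The non-blank tape span at halt is x__zyzyxyx.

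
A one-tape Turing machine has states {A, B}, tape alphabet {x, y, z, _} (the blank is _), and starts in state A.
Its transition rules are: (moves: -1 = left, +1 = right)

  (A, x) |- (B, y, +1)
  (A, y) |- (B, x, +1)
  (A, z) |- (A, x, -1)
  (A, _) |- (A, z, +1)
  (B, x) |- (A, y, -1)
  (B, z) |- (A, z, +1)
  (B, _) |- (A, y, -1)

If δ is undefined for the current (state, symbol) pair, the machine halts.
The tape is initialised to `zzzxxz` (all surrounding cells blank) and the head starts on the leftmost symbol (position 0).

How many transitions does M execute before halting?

A | _[z]zzxxz   read z → write x, move -1, go to A
A | [_]xzzxxz   read _ → write z, move +1, go to A
A | z[x]zzxxz   read x → write y, move +1, go to B
B | zy[z]zxxz   read z → write z, move +1, go to A
A | zyz[z]xxz   read z → write x, move -1, go to A
A | zy[z]xxxz   read z → write x, move -1, go to A
A | z[y]xxxxz   read y → write x, move +1, go to B
B | zx[x]xxxz   read x → write y, move -1, go to A
A | z[x]yxxxz   read x → write y, move +1, go to B
B | zy[y]xxxz
M halts after 9 transitions.

9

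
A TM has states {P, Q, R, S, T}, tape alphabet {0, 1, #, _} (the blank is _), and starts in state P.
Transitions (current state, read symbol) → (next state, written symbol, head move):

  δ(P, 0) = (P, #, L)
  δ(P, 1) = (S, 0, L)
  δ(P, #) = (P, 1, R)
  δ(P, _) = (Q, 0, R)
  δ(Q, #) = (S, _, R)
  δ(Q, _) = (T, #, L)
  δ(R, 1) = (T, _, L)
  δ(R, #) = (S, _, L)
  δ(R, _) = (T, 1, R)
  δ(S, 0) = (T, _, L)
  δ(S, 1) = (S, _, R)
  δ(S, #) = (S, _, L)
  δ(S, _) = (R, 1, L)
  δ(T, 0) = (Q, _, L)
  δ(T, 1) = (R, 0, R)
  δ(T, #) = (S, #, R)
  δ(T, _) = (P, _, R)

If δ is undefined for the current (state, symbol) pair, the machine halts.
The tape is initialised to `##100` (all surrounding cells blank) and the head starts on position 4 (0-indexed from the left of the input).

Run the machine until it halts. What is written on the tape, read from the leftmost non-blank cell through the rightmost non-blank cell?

state=P head=4 tape=__##10[0]   (P,0)→(P,#,L)
state=P head=3 tape=__##1[0]#   (P,0)→(P,#,L)
state=P head=2 tape=__##[1]##   (P,1)→(S,0,L)
state=S head=1 tape=__#[#]0##   (S,#)→(S,_,L)
state=S head=0 tape=__[#]_0##   (S,#)→(S,_,L)
state=S head=-1 tape=_[_]__0##   (S,_)→(R,1,L)
state=R head=-2 tape=[_]1__0##   (R,_)→(T,1,R)
state=T head=-1 tape=1[1]__0##   (T,1)→(R,0,R)
state=R head=0 tape=10[_]_0##   (R,_)→(T,1,R)
state=T head=1 tape=101[_]0##   (T,_)→(P,_,R)
state=P head=2 tape=101_[0]##   (P,0)→(P,#,L)
state=P head=1 tape=101[_]###   (P,_)→(Q,0,R)
state=Q head=2 tape=1010[#]##   (Q,#)→(S,_,R)
state=S head=3 tape=1010_[#]#   (S,#)→(S,_,L)
state=S head=2 tape=1010[_]_#   (S,_)→(R,1,L)
state=R head=1 tape=101[0]1_#
The non-blank tape span at halt is 10101_#.

10101_#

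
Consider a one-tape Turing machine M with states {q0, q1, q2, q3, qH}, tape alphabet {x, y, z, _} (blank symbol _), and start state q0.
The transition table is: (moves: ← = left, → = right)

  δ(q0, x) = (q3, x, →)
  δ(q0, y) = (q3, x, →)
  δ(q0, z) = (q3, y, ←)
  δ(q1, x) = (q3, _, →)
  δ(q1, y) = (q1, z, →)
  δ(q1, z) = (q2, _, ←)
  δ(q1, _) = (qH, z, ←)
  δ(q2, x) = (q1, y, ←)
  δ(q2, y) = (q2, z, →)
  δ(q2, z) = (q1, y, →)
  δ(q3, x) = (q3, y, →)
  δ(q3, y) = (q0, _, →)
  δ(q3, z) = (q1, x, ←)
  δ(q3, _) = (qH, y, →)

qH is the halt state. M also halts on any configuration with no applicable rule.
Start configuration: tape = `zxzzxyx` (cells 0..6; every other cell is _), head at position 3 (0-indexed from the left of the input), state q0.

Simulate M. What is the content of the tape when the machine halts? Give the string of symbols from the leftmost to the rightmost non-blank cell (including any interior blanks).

z_y_x_xy

q0 | zxz[z]xyx__   read z → write y, move ←, go to q3
q3 | zx[z]yxyx__   read z → write x, move ←, go to q1
q1 | z[x]xyxyx__   read x → write _, move →, go to q3
q3 | z_[x]yxyx__   read x → write y, move →, go to q3
q3 | z_y[y]xyx__   read y → write _, move →, go to q0
q0 | z_y_[x]yx__   read x → write x, move →, go to q3
q3 | z_y_x[y]x__   read y → write _, move →, go to q0
q0 | z_y_x_[x]__   read x → write x, move →, go to q3
q3 | z_y_x_x[_]_   read _ → write y, move →, go to qH
qH | z_y_x_xy[_]
The non-blank tape span at halt is z_y_x_xy.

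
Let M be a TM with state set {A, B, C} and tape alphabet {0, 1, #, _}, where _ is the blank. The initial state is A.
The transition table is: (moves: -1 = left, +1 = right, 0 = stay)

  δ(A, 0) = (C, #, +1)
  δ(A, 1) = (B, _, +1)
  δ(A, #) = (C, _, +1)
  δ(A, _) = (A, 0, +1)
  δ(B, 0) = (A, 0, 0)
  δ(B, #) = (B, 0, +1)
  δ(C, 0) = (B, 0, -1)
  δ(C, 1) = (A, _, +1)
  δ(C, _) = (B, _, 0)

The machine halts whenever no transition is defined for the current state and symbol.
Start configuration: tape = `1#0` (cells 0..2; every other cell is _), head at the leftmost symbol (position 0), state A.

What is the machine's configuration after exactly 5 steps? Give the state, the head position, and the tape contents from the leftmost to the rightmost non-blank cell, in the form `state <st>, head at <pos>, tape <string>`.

state=A head=0 tape=[1]#0_   (A,1)→(B,_,+1)
state=B head=1 tape=_[#]0_   (B,#)→(B,0,+1)
state=B head=2 tape=_0[0]_   (B,0)→(A,0,0)
state=A head=2 tape=_0[0]_   (A,0)→(C,#,+1)
state=C head=3 tape=_0#[_]   (C,_)→(B,_,0)
state=B head=3 tape=_0#[_]
After 5 steps: state B, head at 3, tape 0#.

state B, head at 3, tape 0#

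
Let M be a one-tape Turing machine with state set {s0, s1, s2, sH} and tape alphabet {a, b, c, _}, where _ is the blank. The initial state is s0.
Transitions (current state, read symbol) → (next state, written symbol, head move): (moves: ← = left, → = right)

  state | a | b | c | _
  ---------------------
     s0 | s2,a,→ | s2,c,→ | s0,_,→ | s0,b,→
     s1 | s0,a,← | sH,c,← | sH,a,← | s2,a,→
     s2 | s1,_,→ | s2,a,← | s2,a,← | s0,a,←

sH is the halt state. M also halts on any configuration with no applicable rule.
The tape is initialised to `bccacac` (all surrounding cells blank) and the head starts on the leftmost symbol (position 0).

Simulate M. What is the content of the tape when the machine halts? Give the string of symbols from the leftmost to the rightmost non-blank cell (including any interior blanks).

s0 | __[b]ccacac   read b → write c, move →, go to s2
s2 | __c[c]cacac   read c → write a, move ←, go to s2
s2 | __[c]acacac   read c → write a, move ←, go to s2
s2 | _[_]aacacac   read _ → write a, move ←, go to s0
s0 | [_]aaacacac   read _ → write b, move →, go to s0
s0 | b[a]aacacac   read a → write a, move →, go to s2
s2 | ba[a]acacac   read a → write _, move →, go to s1
s1 | ba_[a]cacac   read a → write a, move ←, go to s0
s0 | ba[_]acacac   read _ → write b, move →, go to s0
s0 | bab[a]cacac   read a → write a, move →, go to s2
s2 | baba[c]acac   read c → write a, move ←, go to s2
s2 | bab[a]aacac   read a → write _, move →, go to s1
s1 | bab_[a]acac   read a → write a, move ←, go to s0
s0 | bab[_]aacac   read _ → write b, move →, go to s0
s0 | babb[a]acac   read a → write a, move →, go to s2
s2 | babba[a]cac   read a → write _, move →, go to s1
s1 | babba_[c]ac   read c → write a, move ←, go to sH
sH | babba[_]aac
The non-blank tape span at halt is babba_aac.

babba_aac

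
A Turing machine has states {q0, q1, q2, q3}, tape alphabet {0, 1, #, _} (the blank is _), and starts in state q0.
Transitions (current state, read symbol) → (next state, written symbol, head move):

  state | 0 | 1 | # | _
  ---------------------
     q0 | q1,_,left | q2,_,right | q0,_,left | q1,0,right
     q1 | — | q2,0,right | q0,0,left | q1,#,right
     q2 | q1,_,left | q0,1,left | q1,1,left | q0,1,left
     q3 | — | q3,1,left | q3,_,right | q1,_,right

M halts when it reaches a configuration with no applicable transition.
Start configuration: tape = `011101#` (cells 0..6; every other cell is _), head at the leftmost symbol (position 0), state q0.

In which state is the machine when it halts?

state=q0 head=0 tape=__[0]11101#   (q0,0)→(q1,_,left)
state=q1 head=-1 tape=_[_]_11101#   (q1,_)→(q1,#,right)
state=q1 head=0 tape=_#[_]11101#   (q1,_)→(q1,#,right)
state=q1 head=1 tape=_##[1]1101#   (q1,1)→(q2,0,right)
state=q2 head=2 tape=_##0[1]101#   (q2,1)→(q0,1,left)
state=q0 head=1 tape=_##[0]1101#   (q0,0)→(q1,_,left)
state=q1 head=0 tape=_#[#]_1101#   (q1,#)→(q0,0,left)
state=q0 head=-1 tape=_[#]0_1101#   (q0,#)→(q0,_,left)
state=q0 head=-2 tape=[_]_0_1101#   (q0,_)→(q1,0,right)
state=q1 head=-1 tape=0[_]0_1101#   (q1,_)→(q1,#,right)
state=q1 head=0 tape=0#[0]_1101#
No transition is defined for (q1, 0); M halts in state q1.

q1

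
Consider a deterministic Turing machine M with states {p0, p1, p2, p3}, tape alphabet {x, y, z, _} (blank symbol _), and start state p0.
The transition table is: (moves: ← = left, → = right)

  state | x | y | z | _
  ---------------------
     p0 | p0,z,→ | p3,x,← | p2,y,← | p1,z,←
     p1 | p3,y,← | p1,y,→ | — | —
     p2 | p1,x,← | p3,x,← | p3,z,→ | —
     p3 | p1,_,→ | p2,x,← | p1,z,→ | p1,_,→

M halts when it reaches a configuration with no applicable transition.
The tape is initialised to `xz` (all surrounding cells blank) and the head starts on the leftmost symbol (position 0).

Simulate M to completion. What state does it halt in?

state=p0 head=0 tape=[x]z_   (p0,x)→(p0,z,→)
state=p0 head=1 tape=z[z]_   (p0,z)→(p2,y,←)
state=p2 head=0 tape=[z]y_   (p2,z)→(p3,z,→)
state=p3 head=1 tape=z[y]_   (p3,y)→(p2,x,←)
state=p2 head=0 tape=[z]x_   (p2,z)→(p3,z,→)
state=p3 head=1 tape=z[x]_   (p3,x)→(p1,_,→)
state=p1 head=2 tape=z_[_]
No transition is defined for (p1, _); M halts in state p1.

p1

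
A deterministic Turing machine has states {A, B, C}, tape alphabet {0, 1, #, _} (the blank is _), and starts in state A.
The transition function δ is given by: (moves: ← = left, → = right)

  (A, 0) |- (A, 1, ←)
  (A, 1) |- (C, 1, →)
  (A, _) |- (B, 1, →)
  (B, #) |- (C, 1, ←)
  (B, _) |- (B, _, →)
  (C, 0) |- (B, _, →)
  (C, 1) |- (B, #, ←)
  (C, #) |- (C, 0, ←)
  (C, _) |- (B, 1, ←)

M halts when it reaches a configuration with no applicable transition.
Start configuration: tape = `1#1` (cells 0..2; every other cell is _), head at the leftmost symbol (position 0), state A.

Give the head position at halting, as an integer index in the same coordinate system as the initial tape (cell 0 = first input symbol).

A | __[1]#1   read 1 → write 1, move →, go to C
C | __1[#]1   read # → write 0, move ←, go to C
C | __[1]01   read 1 → write #, move ←, go to B
B | _[_]#01   read _ → write _, move →, go to B
B | __[#]01   read # → write 1, move ←, go to C
C | _[_]101   read _ → write 1, move ←, go to B
B | [_]1101   read _ → write _, move →, go to B
B | _[1]101
At halt the head is at cell -1.

-1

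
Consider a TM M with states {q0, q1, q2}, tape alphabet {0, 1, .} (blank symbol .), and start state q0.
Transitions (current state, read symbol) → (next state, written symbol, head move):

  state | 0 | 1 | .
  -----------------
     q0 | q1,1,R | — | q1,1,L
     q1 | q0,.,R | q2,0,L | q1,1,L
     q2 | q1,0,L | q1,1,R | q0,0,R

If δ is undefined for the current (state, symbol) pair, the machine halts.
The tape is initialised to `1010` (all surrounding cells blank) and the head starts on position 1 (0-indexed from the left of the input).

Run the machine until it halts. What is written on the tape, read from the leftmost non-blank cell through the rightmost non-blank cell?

q0 | 1[0]10..   read 0 → write 1, move R, go to q1
q1 | 11[1]0..   read 1 → write 0, move L, go to q2
q2 | 1[1]00..   read 1 → write 1, move R, go to q1
q1 | 11[0]0..   read 0 → write ., move R, go to q0
q0 | 11.[0]..   read 0 → write 1, move R, go to q1
q1 | 11.1[.].   read . → write 1, move L, go to q1
q1 | 11.[1]1.   read 1 → write 0, move L, go to q2
q2 | 11[.]01.   read . → write 0, move R, go to q0
q0 | 110[0]1.   read 0 → write 1, move R, go to q1
q1 | 1101[1].   read 1 → write 0, move L, go to q2
q2 | 110[1]0.   read 1 → write 1, move R, go to q1
q1 | 1101[0].   read 0 → write ., move R, go to q0
q0 | 1101.[.]   read . → write 1, move L, go to q1
q1 | 1101[.]1   read . → write 1, move L, go to q1
q1 | 110[1]11   read 1 → write 0, move L, go to q2
q2 | 11[0]011   read 0 → write 0, move L, go to q1
q1 | 1[1]0011   read 1 → write 0, move L, go to q2
q2 | [1]00011   read 1 → write 1, move R, go to q1
q1 | 1[0]0011   read 0 → write ., move R, go to q0
q0 | 1.[0]011   read 0 → write 1, move R, go to q1
q1 | 1.1[0]11   read 0 → write ., move R, go to q0
q0 | 1.1.[1]1
The non-blank tape span at halt is 1.1.11.

1.1.11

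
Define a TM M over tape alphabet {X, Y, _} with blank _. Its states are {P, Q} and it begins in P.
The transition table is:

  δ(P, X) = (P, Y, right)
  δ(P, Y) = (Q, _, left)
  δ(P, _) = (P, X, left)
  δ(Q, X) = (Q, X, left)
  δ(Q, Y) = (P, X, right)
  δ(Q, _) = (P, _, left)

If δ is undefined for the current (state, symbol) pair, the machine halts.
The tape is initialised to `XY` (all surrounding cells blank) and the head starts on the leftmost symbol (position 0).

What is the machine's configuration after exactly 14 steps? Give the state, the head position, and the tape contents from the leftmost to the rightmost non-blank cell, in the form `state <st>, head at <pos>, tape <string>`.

state P, head at 2, tape YYYX

P | [X]Y__   read X → write Y, move right, go to P
P | Y[Y]__   read Y → write _, move left, go to Q
Q | [Y]___   read Y → write X, move right, go to P
P | X[_]__   read _ → write X, move left, go to P
P | [X]X__   read X → write Y, move right, go to P
P | Y[X]__   read X → write Y, move right, go to P
P | YY[_]_   read _ → write X, move left, go to P
P | Y[Y]X_   read Y → write _, move left, go to Q
Q | [Y]_X_   read Y → write X, move right, go to P
P | X[_]X_   read _ → write X, move left, go to P
P | [X]XX_   read X → write Y, move right, go to P
P | Y[X]X_   read X → write Y, move right, go to P
P | YY[X]_   read X → write Y, move right, go to P
P | YYY[_]   read _ → write X, move left, go to P
P | YY[Y]X
After 14 steps: state P, head at 2, tape YYYX.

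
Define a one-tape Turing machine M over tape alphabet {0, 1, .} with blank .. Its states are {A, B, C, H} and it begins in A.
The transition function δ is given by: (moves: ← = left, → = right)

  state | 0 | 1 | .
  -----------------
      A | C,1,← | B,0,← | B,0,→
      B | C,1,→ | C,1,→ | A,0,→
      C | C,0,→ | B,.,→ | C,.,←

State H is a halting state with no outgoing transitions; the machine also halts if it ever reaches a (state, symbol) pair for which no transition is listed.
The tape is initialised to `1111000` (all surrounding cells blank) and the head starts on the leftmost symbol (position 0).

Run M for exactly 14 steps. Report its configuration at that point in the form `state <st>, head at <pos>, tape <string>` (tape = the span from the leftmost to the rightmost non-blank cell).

state C, head at 6, tape 0.1.1000

A | .[1]111000.   read 1 → write 0, move ←, go to B
B | [.]0111000.   read . → write 0, move →, go to A
A | 0[0]111000.   read 0 → write 1, move ←, go to C
C | [0]1111000.   read 0 → write 0, move →, go to C
C | 0[1]111000.   read 1 → write ., move →, go to B
B | 0.[1]11000.   read 1 → write 1, move →, go to C
C | 0.1[1]1000.   read 1 → write ., move →, go to B
B | 0.1.[1]000.   read 1 → write 1, move →, go to C
C | 0.1.1[0]00.   read 0 → write 0, move →, go to C
C | 0.1.10[0]0.   read 0 → write 0, move →, go to C
C | 0.1.100[0].   read 0 → write 0, move →, go to C
C | 0.1.1000[.]   read . → write ., move ←, go to C
C | 0.1.100[0].   read 0 → write 0, move →, go to C
C | 0.1.1000[.]   read . → write ., move ←, go to C
C | 0.1.100[0].
After 14 steps: state C, head at 6, tape 0.1.1000.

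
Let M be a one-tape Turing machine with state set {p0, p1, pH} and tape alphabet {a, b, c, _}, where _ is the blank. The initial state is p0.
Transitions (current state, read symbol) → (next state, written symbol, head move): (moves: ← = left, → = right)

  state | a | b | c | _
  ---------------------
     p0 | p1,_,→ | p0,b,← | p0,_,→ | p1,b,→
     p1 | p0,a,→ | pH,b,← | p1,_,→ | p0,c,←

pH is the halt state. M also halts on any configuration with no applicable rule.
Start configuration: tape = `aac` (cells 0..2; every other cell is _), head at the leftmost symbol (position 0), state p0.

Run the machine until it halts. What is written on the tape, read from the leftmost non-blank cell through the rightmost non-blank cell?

p0 | [a]ac__   read a → write _, move →, go to p1
p1 | _[a]c__   read a → write a, move →, go to p0
p0 | _a[c]__   read c → write _, move →, go to p0
p0 | _a_[_]_   read _ → write b, move →, go to p1
p1 | _a_b[_]   read _ → write c, move ←, go to p0
p0 | _a_[b]c   read b → write b, move ←, go to p0
p0 | _a[_]bc   read _ → write b, move →, go to p1
p1 | _ab[b]c   read b → write b, move ←, go to pH
pH | _a[b]bc
The non-blank tape span at halt is abbc.

abbc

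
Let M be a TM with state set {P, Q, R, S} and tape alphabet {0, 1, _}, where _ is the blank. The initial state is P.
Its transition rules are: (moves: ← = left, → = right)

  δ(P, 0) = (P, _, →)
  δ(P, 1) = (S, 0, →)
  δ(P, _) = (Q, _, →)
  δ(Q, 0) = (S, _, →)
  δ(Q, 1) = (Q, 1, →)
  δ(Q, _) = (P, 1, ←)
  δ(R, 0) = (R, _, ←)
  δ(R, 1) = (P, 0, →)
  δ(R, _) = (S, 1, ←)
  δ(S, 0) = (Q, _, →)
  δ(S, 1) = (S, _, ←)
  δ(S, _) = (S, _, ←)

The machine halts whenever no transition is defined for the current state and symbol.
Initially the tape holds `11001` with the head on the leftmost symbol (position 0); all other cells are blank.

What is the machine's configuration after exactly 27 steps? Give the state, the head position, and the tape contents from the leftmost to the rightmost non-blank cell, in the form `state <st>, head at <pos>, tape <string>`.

state Q, head at 7, tape 1

state=P head=0 tape=[1]1001___   (P,1)→(S,0,→)
state=S head=1 tape=0[1]001___   (S,1)→(S,_,←)
state=S head=0 tape=[0]_001___   (S,0)→(Q,_,→)
state=Q head=1 tape=_[_]001___   (Q,_)→(P,1,←)
state=P head=0 tape=[_]1001___   (P,_)→(Q,_,→)
state=Q head=1 tape=_[1]001___   (Q,1)→(Q,1,→)
state=Q head=2 tape=_1[0]01___   (Q,0)→(S,_,→)
state=S head=3 tape=_1_[0]1___   (S,0)→(Q,_,→)
state=Q head=4 tape=_1__[1]___   (Q,1)→(Q,1,→)
state=Q head=5 tape=_1__1[_]__   (Q,_)→(P,1,←)
state=P head=4 tape=_1__[1]1__   (P,1)→(S,0,→)
state=S head=5 tape=_1__0[1]__   (S,1)→(S,_,←)
state=S head=4 tape=_1__[0]___   (S,0)→(Q,_,→)
state=Q head=5 tape=_1___[_]__   (Q,_)→(P,1,←)
state=P head=4 tape=_1__[_]1__   (P,_)→(Q,_,→)
state=Q head=5 tape=_1___[1]__   (Q,1)→(Q,1,→)
state=Q head=6 tape=_1___1[_]_   (Q,_)→(P,1,←)
state=P head=5 tape=_1___[1]1_   (P,1)→(S,0,→)
state=S head=6 tape=_1___0[1]_   (S,1)→(S,_,←)
state=S head=5 tape=_1___[0]__   (S,0)→(Q,_,→)
state=Q head=6 tape=_1____[_]_   (Q,_)→(P,1,←)
state=P head=5 tape=_1___[_]1_   (P,_)→(Q,_,→)
state=Q head=6 tape=_1____[1]_   (Q,1)→(Q,1,→)
state=Q head=7 tape=_1____1[_]   (Q,_)→(P,1,←)
state=P head=6 tape=_1____[1]1   (P,1)→(S,0,→)
state=S head=7 tape=_1____0[1]   (S,1)→(S,_,←)
state=S head=6 tape=_1____[0]_   (S,0)→(Q,_,→)
state=Q head=7 tape=_1_____[_]
After 27 steps: state Q, head at 7, tape 1.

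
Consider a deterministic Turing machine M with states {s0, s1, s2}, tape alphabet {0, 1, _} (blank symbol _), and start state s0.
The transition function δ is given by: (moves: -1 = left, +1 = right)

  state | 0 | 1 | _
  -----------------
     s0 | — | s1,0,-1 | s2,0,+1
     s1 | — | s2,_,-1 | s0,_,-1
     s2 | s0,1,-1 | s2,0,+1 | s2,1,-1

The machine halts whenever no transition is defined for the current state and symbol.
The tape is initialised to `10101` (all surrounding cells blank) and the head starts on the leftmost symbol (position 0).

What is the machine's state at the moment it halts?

s0

s0 | ___[1]0101   read 1 → write 0, move -1, go to s1
s1 | __[_]00101   read _ → write _, move -1, go to s0
s0 | _[_]_00101   read _ → write 0, move +1, go to s2
s2 | _0[_]00101   read _ → write 1, move -1, go to s2
s2 | _[0]100101   read 0 → write 1, move -1, go to s0
s0 | [_]1100101   read _ → write 0, move +1, go to s2
s2 | 0[1]100101   read 1 → write 0, move +1, go to s2
s2 | 00[1]00101   read 1 → write 0, move +1, go to s2
s2 | 000[0]0101   read 0 → write 1, move -1, go to s0
s0 | 00[0]10101
No transition is defined for (s0, 0); M halts in state s0.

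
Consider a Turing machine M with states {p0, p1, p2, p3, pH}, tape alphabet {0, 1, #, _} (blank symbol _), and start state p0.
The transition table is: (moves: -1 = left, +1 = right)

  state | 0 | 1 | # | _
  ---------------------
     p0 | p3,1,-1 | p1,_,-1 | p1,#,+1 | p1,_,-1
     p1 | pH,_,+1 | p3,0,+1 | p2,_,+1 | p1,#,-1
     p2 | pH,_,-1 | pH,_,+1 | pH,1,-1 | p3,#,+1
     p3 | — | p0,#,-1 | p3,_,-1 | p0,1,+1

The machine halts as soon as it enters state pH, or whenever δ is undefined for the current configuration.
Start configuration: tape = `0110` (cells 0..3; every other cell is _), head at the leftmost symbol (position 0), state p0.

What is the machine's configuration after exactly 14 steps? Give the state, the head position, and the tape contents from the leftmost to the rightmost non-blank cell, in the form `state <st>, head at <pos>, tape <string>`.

state p3, head at 0, tape 001#1

p0 | _[0]110   read 0 → write 1, move -1, go to p3
p3 | [_]1110   read _ → write 1, move +1, go to p0
p0 | 1[1]110   read 1 → write _, move -1, go to p1
p1 | [1]_110   read 1 → write 0, move +1, go to p3
p3 | 0[_]110   read _ → write 1, move +1, go to p0
p0 | 01[1]10   read 1 → write _, move -1, go to p1
p1 | 0[1]_10   read 1 → write 0, move +1, go to p3
p3 | 00[_]10   read _ → write 1, move +1, go to p0
p0 | 001[1]0   read 1 → write _, move -1, go to p1
p1 | 00[1]_0   read 1 → write 0, move +1, go to p3
p3 | 000[_]0   read _ → write 1, move +1, go to p0
p0 | 0001[0]   read 0 → write 1, move -1, go to p3
p3 | 000[1]1   read 1 → write #, move -1, go to p0
p0 | 00[0]#1   read 0 → write 1, move -1, go to p3
p3 | 0[0]1#1
After 14 steps: state p3, head at 0, tape 001#1.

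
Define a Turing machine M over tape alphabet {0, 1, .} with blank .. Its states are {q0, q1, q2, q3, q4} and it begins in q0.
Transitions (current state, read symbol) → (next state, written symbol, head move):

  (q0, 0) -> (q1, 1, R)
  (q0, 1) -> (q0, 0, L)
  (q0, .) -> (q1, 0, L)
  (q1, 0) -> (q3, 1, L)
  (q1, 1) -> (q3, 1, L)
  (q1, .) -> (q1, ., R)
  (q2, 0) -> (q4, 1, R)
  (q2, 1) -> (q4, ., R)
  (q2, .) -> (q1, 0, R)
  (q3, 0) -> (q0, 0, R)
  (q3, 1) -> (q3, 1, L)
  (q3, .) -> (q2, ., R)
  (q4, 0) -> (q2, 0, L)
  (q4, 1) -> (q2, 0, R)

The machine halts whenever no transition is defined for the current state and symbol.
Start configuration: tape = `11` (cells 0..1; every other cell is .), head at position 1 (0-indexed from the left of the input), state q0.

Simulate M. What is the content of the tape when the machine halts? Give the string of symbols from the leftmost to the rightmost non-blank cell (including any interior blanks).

01

state=q0 head=1 tape=..1[1].   (q0,1)→(q0,0,L)
state=q0 head=0 tape=..[1]0.   (q0,1)→(q0,0,L)
state=q0 head=-1 tape=.[.]00.   (q0,.)→(q1,0,L)
state=q1 head=-2 tape=[.]000.   (q1,.)→(q1,.,R)
state=q1 head=-1 tape=.[0]00.   (q1,0)→(q3,1,L)
state=q3 head=-2 tape=[.]100.   (q3,.)→(q2,.,R)
state=q2 head=-1 tape=.[1]00.   (q2,1)→(q4,.,R)
state=q4 head=0 tape=..[0]0.   (q4,0)→(q2,0,L)
state=q2 head=-1 tape=.[.]00.   (q2,.)→(q1,0,R)
state=q1 head=0 tape=.0[0]0.   (q1,0)→(q3,1,L)
state=q3 head=-1 tape=.[0]10.   (q3,0)→(q0,0,R)
state=q0 head=0 tape=.0[1]0.   (q0,1)→(q0,0,L)
state=q0 head=-1 tape=.[0]00.   (q0,0)→(q1,1,R)
state=q1 head=0 tape=.1[0]0.   (q1,0)→(q3,1,L)
state=q3 head=-1 tape=.[1]10.   (q3,1)→(q3,1,L)
state=q3 head=-2 tape=[.]110.   (q3,.)→(q2,.,R)
state=q2 head=-1 tape=.[1]10.   (q2,1)→(q4,.,R)
state=q4 head=0 tape=..[1]0.   (q4,1)→(q2,0,R)
state=q2 head=1 tape=..0[0].   (q2,0)→(q4,1,R)
state=q4 head=2 tape=..01[.]
The non-blank tape span at halt is 01.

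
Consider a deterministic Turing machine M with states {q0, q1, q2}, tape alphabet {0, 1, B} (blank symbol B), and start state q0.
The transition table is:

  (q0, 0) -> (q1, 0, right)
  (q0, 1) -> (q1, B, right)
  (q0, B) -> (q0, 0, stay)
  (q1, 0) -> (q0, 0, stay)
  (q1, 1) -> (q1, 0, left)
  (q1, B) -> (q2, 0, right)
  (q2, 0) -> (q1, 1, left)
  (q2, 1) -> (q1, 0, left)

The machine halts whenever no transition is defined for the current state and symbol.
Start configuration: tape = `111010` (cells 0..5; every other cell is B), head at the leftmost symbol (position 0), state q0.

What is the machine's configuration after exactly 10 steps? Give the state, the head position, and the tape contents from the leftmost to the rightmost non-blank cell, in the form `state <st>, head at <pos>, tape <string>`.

state=q0 head=0 tape=[1]11010   (q0,1)→(q1,B,right)
state=q1 head=1 tape=B[1]1010   (q1,1)→(q1,0,left)
state=q1 head=0 tape=[B]01010   (q1,B)→(q2,0,right)
state=q2 head=1 tape=0[0]1010   (q2,0)→(q1,1,left)
state=q1 head=0 tape=[0]11010   (q1,0)→(q0,0,stay)
state=q0 head=0 tape=[0]11010   (q0,0)→(q1,0,right)
state=q1 head=1 tape=0[1]1010   (q1,1)→(q1,0,left)
state=q1 head=0 tape=[0]01010   (q1,0)→(q0,0,stay)
state=q0 head=0 tape=[0]01010   (q0,0)→(q1,0,right)
state=q1 head=1 tape=0[0]1010   (q1,0)→(q0,0,stay)
state=q0 head=1 tape=0[0]1010
After 10 steps: state q0, head at 1, tape 001010.

state q0, head at 1, tape 001010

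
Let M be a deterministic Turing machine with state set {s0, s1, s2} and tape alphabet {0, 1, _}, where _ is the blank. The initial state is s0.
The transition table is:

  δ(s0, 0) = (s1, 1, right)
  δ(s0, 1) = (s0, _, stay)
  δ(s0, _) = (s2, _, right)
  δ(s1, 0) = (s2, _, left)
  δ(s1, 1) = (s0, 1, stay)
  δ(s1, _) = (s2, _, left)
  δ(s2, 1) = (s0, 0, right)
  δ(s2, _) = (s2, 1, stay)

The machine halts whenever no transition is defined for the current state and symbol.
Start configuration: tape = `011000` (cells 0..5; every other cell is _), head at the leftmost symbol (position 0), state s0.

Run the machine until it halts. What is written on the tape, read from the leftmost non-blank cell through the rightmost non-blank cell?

1_00_0

state=s0 head=0 tape=[0]11000   (s0,0)→(s1,1,right)
state=s1 head=1 tape=1[1]1000   (s1,1)→(s0,1,stay)
state=s0 head=1 tape=1[1]1000   (s0,1)→(s0,_,stay)
state=s0 head=1 tape=1[_]1000   (s0,_)→(s2,_,right)
state=s2 head=2 tape=1_[1]000   (s2,1)→(s0,0,right)
state=s0 head=3 tape=1_0[0]00   (s0,0)→(s1,1,right)
state=s1 head=4 tape=1_01[0]0   (s1,0)→(s2,_,left)
state=s2 head=3 tape=1_0[1]_0   (s2,1)→(s0,0,right)
state=s0 head=4 tape=1_00[_]0   (s0,_)→(s2,_,right)
state=s2 head=5 tape=1_00_[0]
The non-blank tape span at halt is 1_00_0.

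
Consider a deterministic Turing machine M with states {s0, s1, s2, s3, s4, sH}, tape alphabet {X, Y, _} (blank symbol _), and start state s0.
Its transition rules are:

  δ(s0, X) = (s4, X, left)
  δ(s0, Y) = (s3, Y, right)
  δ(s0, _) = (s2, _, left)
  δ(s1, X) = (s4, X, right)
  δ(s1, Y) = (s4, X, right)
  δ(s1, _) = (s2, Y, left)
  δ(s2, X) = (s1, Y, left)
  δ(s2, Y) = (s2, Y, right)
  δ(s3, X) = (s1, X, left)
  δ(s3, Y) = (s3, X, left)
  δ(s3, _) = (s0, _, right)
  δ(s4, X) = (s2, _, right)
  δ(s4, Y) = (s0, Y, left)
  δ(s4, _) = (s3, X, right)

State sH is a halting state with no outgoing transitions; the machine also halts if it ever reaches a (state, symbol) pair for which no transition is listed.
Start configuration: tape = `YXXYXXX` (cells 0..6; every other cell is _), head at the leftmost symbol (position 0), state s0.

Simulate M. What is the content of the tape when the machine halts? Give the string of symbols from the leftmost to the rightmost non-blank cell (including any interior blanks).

s0 | __[Y]XXYXXX   read Y → write Y, move right, go to s3
s3 | __Y[X]XYXXX   read X → write X, move left, go to s1
s1 | __[Y]XXYXXX   read Y → write X, move right, go to s4
s4 | __X[X]XYXXX   read X → write _, move right, go to s2
s2 | __X_[X]YXXX   read X → write Y, move left, go to s1
s1 | __X[_]YYXXX   read _ → write Y, move left, go to s2
s2 | __[X]YYYXXX   read X → write Y, move left, go to s1
s1 | _[_]YYYYXXX   read _ → write Y, move left, go to s2
s2 | [_]YYYYYXXX
The non-blank tape span at halt is YYYYYXXX.

YYYYYXXX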